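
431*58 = 24998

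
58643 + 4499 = 63142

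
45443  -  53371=-7928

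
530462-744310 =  - 213848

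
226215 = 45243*5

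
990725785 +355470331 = 1346196116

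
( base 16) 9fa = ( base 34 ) 274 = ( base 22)562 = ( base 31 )2KC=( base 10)2554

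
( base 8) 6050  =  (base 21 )714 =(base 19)8bf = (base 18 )9ag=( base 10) 3112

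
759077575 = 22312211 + 736765364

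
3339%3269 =70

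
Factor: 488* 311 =2^3 * 61^1*311^1 = 151768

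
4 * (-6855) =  - 27420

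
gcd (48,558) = 6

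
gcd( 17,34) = 17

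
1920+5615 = 7535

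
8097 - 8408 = - 311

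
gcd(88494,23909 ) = 1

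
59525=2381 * 25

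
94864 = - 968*( - 98) 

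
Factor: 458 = 2^1*229^1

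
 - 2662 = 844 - 3506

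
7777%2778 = 2221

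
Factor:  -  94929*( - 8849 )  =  840026721= 3^1*8849^1*31643^1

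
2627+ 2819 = 5446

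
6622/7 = 946 =946.00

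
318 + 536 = 854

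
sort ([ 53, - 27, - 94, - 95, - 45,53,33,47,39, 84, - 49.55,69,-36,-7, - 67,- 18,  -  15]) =[-95,-94,-67, - 49.55,-45 , - 36, - 27 , - 18, - 15, - 7,33, 39,  47, 53, 53,69, 84]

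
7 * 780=5460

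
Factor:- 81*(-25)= 3^4 * 5^2 = 2025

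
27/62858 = 27/62858 = 0.00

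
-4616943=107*(-43149)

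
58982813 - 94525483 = - 35542670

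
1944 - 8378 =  - 6434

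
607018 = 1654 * 367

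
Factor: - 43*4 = -2^2*43^1  =  - 172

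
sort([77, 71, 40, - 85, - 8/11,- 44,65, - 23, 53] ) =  [ - 85, - 44,- 23, - 8/11, 40,53,65, 71,77]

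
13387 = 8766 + 4621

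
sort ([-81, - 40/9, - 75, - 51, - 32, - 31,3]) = [ - 81, -75, - 51 ,  -  32, - 31,-40/9,3 ]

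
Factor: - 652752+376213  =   - 17^1 * 16267^1= - 276539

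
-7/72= - 1 + 65/72=- 0.10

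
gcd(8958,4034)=2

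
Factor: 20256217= 20256217^1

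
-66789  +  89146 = 22357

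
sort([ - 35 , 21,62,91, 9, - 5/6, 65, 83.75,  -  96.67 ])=[  -  96.67, - 35,-5/6,9,21,  62, 65,83.75, 91]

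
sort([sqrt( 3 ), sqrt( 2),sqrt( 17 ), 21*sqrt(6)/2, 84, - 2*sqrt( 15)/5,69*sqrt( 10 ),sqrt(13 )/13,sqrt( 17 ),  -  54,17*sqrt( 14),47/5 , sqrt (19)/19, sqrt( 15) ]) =[ - 54, - 2*sqrt ( 15) /5,sqrt(19)/19, sqrt ( 13)/13,sqrt(2), sqrt( 3),sqrt( 15), sqrt(17 ), sqrt(17 ), 47/5, 21*sqrt( 6)/2,17*sqrt(14), 84, 69*sqrt( 10) ]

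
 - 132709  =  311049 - 443758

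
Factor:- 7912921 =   -  757^1*10453^1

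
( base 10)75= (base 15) 50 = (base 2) 1001011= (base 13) 5a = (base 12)63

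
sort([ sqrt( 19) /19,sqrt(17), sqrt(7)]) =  [ sqrt( 19)/19, sqrt( 7) , sqrt( 17)]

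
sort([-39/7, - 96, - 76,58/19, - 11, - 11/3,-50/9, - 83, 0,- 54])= [ - 96, - 83,  -  76, - 54 , - 11, - 39/7, - 50/9 , - 11/3,0, 58/19]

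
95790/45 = 6386/3 = 2128.67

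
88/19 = 4 +12/19 = 4.63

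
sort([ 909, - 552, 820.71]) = [ - 552, 820.71 , 909 ]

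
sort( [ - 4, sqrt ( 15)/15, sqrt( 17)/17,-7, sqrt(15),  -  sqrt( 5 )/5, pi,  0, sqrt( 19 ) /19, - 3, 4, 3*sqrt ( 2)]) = [- 7, - 4 , - 3, - sqrt( 5)/5,0,sqrt(19) /19, sqrt(17) /17, sqrt( 15 ) /15,  pi, sqrt( 15 ),  4,3*sqrt(2 )]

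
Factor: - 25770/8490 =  - 859/283 = -283^( - 1) * 859^1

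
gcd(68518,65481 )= 1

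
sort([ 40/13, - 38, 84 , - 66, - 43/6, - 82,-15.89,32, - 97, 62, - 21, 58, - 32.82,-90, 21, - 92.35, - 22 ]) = [  -  97, - 92.35,  -  90,-82, - 66, - 38, -32.82,-22,- 21, - 15.89,-43/6 , 40/13,  21, 32,58, 62,  84 ]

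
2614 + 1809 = 4423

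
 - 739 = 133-872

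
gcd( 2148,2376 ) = 12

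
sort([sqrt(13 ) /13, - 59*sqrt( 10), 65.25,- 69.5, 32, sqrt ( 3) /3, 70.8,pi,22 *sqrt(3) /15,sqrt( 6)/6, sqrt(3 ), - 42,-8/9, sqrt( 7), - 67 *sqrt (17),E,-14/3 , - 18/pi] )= [ - 67 *sqrt( 17), - 59 *sqrt( 10), - 69.5,-42 ,-18/pi,-14/3,-8/9, sqrt( 13) /13,sqrt(6 )/6, sqrt( 3 ) /3,sqrt(3 ),22*sqrt ( 3 )/15, sqrt (7 ),E, pi, 32, 65.25, 70.8 ]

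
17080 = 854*20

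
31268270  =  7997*3910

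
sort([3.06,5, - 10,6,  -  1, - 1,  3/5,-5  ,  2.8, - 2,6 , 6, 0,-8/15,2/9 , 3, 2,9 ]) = [ - 10,-5, - 2, - 1,-1, - 8/15 , 0, 2/9,3/5,2,  2.8, 3, 3.06, 5,6,6, 6, 9 ] 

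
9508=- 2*( - 4754)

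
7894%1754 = 878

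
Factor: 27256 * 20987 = 2^3 * 31^1*677^1*3407^1 = 572021672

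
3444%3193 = 251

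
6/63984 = 1/10664 = 0.00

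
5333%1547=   692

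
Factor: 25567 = 37^1 * 691^1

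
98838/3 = 32946 = 32946.00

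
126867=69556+57311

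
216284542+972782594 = 1189067136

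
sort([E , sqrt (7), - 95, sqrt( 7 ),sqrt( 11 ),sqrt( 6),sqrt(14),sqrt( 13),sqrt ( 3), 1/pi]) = [ - 95,1/pi,sqrt( 3 ), sqrt(6),sqrt( 7),sqrt( 7),E,sqrt ( 11),sqrt(13),sqrt (14) ]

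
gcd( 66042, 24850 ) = 2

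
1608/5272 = 201/659 = 0.31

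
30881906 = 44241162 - 13359256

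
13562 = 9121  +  4441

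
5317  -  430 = 4887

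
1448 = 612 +836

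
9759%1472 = 927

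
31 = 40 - 9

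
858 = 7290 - 6432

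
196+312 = 508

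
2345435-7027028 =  - 4681593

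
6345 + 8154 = 14499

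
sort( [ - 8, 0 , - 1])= [ - 8 , -1, 0]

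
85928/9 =9547 + 5/9=9547.56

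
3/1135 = 3/1135 = 0.00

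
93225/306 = 31075/102  =  304.66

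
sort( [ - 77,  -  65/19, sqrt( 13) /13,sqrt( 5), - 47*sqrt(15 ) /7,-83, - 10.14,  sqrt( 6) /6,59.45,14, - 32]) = [  -  83, - 77 ,-32,-47 * sqrt( 15 ) /7, - 10.14, - 65/19,sqrt( 13)/13,sqrt(6 )/6,  sqrt( 5), 14,59.45 ] 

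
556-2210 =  - 1654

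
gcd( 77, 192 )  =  1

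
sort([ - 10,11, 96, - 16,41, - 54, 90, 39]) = [ - 54, - 16, - 10,11 , 39,41,90,96 ]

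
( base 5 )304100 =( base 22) ka0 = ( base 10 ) 9900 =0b10011010101100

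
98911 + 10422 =109333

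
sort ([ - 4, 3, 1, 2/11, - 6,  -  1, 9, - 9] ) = [  -  9 , - 6, - 4, - 1, 2/11,1,  3,  9]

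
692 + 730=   1422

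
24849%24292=557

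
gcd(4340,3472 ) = 868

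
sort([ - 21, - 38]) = [ - 38, - 21]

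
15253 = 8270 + 6983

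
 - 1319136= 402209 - 1721345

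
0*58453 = 0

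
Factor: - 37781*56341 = -2128619321 = - 103^1*547^1*37781^1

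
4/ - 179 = -1 + 175/179 = - 0.02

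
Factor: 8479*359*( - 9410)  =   - 28643673010 = - 2^1*5^1*61^1*139^1* 359^1 * 941^1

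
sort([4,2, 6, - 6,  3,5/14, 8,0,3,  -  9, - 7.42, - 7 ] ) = [- 9, - 7.42, - 7, - 6, 0,5/14,2,3,3,4,6,8] 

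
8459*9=76131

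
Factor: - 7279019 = -11^1*347^1*1907^1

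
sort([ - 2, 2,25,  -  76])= [-76,-2, 2, 25]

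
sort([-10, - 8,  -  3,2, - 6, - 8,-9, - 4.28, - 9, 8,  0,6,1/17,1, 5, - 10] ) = [ - 10 , - 10, - 9, - 9,-8, - 8, - 6, - 4.28,-3 , 0, 1/17,1,2,  5,6, 8]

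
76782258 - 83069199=-6286941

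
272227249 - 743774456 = -471547207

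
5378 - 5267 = 111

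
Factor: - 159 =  - 3^1*53^1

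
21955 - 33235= - 11280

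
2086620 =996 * 2095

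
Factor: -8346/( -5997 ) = 2782/1999 = 2^1*13^1*107^1*1999^(-1)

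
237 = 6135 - 5898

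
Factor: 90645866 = 2^1*5309^1*8537^1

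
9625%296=153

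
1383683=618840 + 764843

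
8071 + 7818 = 15889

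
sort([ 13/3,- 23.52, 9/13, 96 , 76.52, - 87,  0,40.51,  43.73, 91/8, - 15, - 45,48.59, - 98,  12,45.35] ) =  [ - 98 , - 87, - 45, - 23.52, - 15,0,9/13,  13/3,91/8, 12, 40.51,43.73, 45.35,48.59 , 76.52,96 ] 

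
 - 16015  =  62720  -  78735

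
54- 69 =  - 15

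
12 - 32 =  - 20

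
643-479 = 164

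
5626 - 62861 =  - 57235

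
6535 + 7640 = 14175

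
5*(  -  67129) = -335645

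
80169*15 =1202535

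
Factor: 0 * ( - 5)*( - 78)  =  0^1 = 0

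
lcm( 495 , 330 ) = 990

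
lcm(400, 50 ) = 400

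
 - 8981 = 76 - 9057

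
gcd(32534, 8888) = 2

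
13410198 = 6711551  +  6698647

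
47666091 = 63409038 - 15742947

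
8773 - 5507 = 3266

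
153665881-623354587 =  - 469688706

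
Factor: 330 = 2^1*3^1*5^1 * 11^1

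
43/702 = 43/702 = 0.06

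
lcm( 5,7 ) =35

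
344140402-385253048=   -  41112646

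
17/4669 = 17/4669 = 0.00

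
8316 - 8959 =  - 643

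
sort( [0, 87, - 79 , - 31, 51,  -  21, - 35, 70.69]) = [- 79, - 35 ,-31, - 21, 0, 51, 70.69, 87 ] 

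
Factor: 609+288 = 897 = 3^1 * 13^1*23^1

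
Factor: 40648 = 2^3*5081^1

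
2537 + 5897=8434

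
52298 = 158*331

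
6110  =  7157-1047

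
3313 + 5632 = 8945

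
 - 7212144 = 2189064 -9401208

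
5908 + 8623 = 14531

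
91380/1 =91380=91380.00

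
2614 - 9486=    - 6872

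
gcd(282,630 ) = 6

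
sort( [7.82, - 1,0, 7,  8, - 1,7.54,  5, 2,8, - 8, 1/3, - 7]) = [ - 8, - 7, - 1,-1, 0, 1/3,2, 5,7,7.54,7.82,8, 8]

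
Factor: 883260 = 2^2*3^2*5^1*7^1 *701^1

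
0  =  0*409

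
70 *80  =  5600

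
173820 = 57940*3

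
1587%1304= 283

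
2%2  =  0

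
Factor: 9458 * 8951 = 84658558=2^1 *4729^1 * 8951^1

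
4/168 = 1/42 = 0.02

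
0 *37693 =0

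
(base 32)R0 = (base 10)864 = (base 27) 150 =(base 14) 45A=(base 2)1101100000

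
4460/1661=2 + 1138/1661 = 2.69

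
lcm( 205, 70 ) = 2870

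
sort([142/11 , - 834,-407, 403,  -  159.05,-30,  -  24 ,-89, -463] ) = [ - 834,-463, - 407, - 159.05,  -  89, - 30 , - 24, 142/11, 403] 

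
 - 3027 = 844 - 3871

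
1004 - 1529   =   - 525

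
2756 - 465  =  2291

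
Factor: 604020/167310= 20134/5577 = 2^1*3^( -1)*11^(  -  1)*13^(-2)*10067^1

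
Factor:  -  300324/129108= -7^(- 1 ) * 53^ (  -  1 )*863^1  =  -863/371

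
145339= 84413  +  60926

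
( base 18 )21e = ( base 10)680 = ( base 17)260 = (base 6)3052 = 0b1010101000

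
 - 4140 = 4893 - 9033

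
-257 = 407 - 664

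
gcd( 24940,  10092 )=116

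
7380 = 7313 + 67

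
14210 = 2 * 7105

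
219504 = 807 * 272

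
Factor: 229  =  229^1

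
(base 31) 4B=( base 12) B3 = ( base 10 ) 135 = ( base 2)10000111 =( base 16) 87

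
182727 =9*20303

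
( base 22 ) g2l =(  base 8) 17201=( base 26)BE9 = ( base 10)7809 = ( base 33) 75l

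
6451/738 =6451/738 = 8.74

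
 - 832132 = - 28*29719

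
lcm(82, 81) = 6642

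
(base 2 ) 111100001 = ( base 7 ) 1255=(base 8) 741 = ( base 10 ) 481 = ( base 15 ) 221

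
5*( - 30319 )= - 151595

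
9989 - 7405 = 2584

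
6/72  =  1/12 =0.08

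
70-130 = - 60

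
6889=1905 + 4984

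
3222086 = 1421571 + 1800515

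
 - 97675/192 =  - 97675/192 =-508.72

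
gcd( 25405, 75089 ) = 1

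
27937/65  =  2149/5=429.80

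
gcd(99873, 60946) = 1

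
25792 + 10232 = 36024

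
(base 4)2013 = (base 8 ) 207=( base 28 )4n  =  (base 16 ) 87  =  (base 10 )135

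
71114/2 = 35557 = 35557.00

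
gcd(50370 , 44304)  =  6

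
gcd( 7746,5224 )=2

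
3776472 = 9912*381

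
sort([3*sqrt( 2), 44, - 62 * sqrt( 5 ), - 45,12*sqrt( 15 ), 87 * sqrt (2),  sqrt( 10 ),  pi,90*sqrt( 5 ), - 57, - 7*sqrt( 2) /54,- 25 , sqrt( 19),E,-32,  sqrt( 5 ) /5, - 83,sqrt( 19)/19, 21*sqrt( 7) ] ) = [ - 62 * sqrt(5 ), - 83, - 57, - 45, - 32, - 25, - 7*sqrt( 2)/54,sqrt( 19 )/19,sqrt(5) /5, E,pi,sqrt( 10 ),3*sqrt(2), sqrt( 19),44, 12*sqrt( 15 ),21*sqrt( 7 ), 87*sqrt( 2),90*sqrt ( 5) ] 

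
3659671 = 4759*769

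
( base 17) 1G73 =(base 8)22673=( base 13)4520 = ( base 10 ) 9659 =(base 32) 9DR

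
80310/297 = 26770/99 =270.40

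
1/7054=1/7054 = 0.00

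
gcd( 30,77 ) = 1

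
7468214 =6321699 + 1146515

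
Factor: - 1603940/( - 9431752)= 2^( - 1)*5^1*11^( - 1 )*13^1*19^( - 1 )*31^1  *199^1*5641^( - 1) = 400985/2357938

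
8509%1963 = 657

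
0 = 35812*0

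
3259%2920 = 339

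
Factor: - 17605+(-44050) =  - 5^1*11^1 * 19^1*59^1 = - 61655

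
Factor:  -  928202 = -2^1*11^1 * 31^1*1361^1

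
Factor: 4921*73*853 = 306425749 = 7^1 * 19^1 * 37^1*73^1*853^1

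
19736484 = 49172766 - 29436282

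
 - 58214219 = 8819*( - 6601 )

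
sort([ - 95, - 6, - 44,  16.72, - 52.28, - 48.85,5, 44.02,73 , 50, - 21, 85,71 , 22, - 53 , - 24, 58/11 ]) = [ - 95 , - 53, - 52.28,-48.85, - 44, - 24, - 21 , - 6,  5, 58/11, 16.72, 22,  44.02,50, 71 , 73,85]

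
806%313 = 180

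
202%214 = 202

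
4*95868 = 383472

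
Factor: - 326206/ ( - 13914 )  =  211/9  =  3^(  -  2)*211^1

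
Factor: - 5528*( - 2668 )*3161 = 2^5 * 23^1*29^2*109^1*691^1 = 46620653344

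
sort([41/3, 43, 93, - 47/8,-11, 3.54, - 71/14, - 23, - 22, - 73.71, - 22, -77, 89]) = [ - 77, - 73.71, - 23, - 22,-22, - 11, - 47/8,-71/14, 3.54  ,  41/3, 43,89, 93]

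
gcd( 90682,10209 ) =1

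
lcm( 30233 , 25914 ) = 181398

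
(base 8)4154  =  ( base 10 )2156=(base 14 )B00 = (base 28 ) 2l0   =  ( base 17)77E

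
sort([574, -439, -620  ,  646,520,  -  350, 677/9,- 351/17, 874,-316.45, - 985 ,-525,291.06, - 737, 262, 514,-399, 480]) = [- 985, - 737, - 620 ,-525,-439,-399, - 350, - 316.45,- 351/17, 677/9,262, 291.06,480, 514,520, 574,646, 874 ]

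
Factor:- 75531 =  -3^1*17^1*1481^1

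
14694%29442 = 14694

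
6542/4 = 3271/2 = 1635.50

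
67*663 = 44421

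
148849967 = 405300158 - 256450191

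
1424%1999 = 1424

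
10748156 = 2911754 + 7836402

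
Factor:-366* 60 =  - 21960 = - 2^3 *3^2*5^1*61^1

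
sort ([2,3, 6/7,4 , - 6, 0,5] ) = [ - 6,0, 6/7,  2,3,4, 5] 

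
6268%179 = 3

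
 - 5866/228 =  - 26 +31/114  =  - 25.73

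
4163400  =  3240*1285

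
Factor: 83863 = 13^1  *6451^1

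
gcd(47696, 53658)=5962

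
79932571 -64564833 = 15367738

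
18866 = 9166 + 9700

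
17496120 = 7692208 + 9803912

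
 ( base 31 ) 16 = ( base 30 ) 17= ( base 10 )37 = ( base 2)100101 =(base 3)1101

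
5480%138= 98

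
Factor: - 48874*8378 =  - 409466372 = - 2^2 * 7^1*59^1*71^1*3491^1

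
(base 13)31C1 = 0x1b05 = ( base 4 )1230011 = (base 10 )6917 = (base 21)fe8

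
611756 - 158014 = 453742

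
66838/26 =33419/13 = 2570.69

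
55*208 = 11440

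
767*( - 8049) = - 6173583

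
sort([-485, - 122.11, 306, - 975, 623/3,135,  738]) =[ - 975, - 485,  -  122.11,135, 623/3, 306  ,  738 ]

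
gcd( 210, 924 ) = 42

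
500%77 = 38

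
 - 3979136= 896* ( - 4441)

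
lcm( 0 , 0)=0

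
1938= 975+963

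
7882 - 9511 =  - 1629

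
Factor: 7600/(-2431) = -2^4*5^2*11^ (-1 )*13^( - 1)*17^( - 1 )*19^1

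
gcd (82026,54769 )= 1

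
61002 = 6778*9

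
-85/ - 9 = 85/9 = 9.44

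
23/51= 23/51=0.45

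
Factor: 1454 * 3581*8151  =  2^1*3^1* 11^1*13^1*19^1*727^1*3581^1= 42440414874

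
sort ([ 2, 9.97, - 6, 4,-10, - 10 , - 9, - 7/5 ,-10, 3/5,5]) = [  -  10,-10,-10, -9, - 6, - 7/5,3/5,2 , 4,5,9.97]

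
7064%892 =820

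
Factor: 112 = 2^4*7^1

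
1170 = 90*13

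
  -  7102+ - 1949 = - 9051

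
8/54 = 4/27 =0.15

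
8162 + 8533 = 16695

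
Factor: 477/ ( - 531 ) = - 53^1 * 59^( - 1 ) = - 53/59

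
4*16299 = 65196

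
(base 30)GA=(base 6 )2134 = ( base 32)FA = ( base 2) 111101010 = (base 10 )490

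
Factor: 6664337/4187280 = 2^( - 4)*3^( -1)*5^( - 1 )*73^(  -  1 ) *239^( - 1 )*509^1* 13093^1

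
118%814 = 118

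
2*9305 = 18610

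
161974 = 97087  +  64887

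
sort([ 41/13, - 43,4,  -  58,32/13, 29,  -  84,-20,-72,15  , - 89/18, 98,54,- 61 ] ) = [-84,  -  72 , - 61,  -  58, - 43,-20,-89/18,32/13,41/13,4, 15,29, 54,98]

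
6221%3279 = 2942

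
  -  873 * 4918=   -  4293414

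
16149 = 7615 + 8534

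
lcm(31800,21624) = 540600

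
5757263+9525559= 15282822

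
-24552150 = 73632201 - 98184351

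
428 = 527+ - 99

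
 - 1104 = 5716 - 6820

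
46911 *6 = 281466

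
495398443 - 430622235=64776208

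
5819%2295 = 1229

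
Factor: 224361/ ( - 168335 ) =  - 3^2*5^ (  -  1) * 97^1*131^(-1)  =  -  873/655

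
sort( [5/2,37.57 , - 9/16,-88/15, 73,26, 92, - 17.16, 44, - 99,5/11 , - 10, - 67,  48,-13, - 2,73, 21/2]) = [ - 99, - 67, - 17.16,  -  13,- 10,  -  88/15, - 2, - 9/16,  5/11,5/2,  21/2, 26, 37.57,44, 48,73, 73, 92 ]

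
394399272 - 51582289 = 342816983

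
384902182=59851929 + 325050253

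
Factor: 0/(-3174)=0^1 = 0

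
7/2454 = 7/2454 = 0.00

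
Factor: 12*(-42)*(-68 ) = 2^5*3^2*7^1*17^1 = 34272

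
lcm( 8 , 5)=40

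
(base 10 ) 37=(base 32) 15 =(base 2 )100101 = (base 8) 45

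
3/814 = 3/814  =  0.00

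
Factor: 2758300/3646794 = 2^1*3^(- 1)*5^2*37^ ( - 1)*16427^( - 1 )*27583^1=1379150/1823397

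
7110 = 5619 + 1491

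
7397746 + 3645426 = 11043172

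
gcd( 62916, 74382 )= 294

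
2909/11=264 + 5/11  =  264.45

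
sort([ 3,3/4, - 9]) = [ - 9, 3/4,3]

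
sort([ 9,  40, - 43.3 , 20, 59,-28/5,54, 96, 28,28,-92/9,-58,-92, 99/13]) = [-92,  -  58, - 43.3,  -  92/9,  -  28/5,99/13, 9,20,28,28,  40,54 , 59, 96] 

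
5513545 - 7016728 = - 1503183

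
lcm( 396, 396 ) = 396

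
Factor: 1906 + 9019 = 10925 = 5^2*19^1 * 23^1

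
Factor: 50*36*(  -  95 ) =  - 171000 = - 2^3* 3^2 * 5^3*19^1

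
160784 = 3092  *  52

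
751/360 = 2 + 31/360= 2.09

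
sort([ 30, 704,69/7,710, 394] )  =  [ 69/7, 30,  394,  704  ,  710] 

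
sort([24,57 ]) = [ 24 , 57 ] 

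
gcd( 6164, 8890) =2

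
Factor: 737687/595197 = 3^(-2)*41^ ( - 1)*1613^( - 1)*737687^1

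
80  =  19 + 61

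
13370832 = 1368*9774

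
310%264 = 46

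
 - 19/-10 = 19/10 = 1.90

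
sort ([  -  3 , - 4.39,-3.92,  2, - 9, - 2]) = [ - 9, - 4.39,-3.92, - 3, - 2, 2]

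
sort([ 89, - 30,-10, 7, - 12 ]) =[ - 30,  -  12, - 10, 7, 89]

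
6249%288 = 201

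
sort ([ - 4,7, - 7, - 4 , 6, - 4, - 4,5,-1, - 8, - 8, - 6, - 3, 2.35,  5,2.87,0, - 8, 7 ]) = [ - 8, - 8, - 8,  -  7,-6 , - 4, - 4,  -  4 , - 4, - 3 , - 1 , 0,2.35,2.87,  5,5,  6,7,7 ] 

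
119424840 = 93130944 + 26293896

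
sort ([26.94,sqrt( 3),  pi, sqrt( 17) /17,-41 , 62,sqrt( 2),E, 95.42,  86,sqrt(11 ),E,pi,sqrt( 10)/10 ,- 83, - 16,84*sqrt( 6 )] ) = [ - 83, - 41, - 16, sqrt( 17) /17, sqrt ( 10)/10, sqrt(2),sqrt( 3),E, E, pi,pi , sqrt( 11 ),26.94,62,86,  95.42,84 * sqrt ( 6)]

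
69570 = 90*773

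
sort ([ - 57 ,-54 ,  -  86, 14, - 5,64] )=[  -  86,  -  57,-54, - 5, 14,64]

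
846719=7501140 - 6654421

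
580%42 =34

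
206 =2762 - 2556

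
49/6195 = 7/885 = 0.01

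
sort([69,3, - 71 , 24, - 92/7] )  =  [ - 71,  -  92/7 , 3,24, 69]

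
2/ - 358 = - 1/179 =- 0.01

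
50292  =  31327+18965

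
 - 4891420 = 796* ( - 6145)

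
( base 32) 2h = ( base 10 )81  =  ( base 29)2n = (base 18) 49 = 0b1010001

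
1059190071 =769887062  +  289303009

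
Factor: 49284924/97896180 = 4107077/8158015 = 5^( - 1 ) *13^1 * 97^1 * 1237^( - 1) * 1319^(  -  1 )*3257^1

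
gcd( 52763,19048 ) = 1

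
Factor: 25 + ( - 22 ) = 3 = 3^1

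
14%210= 14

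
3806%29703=3806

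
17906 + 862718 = 880624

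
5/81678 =5/81678 = 0.00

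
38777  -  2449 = 36328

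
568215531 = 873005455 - 304789924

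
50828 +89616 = 140444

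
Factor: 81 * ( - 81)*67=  - 439587 = - 3^8*67^1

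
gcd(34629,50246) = 679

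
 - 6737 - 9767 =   -  16504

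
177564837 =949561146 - 771996309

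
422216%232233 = 189983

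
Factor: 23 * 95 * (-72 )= - 157320 = -  2^3*3^2 * 5^1*19^1*23^1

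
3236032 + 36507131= 39743163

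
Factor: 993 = 3^1*331^1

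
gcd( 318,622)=2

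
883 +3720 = 4603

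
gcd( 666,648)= 18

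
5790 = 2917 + 2873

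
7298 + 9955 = 17253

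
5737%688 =233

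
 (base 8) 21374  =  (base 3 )110021201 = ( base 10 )8956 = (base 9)13251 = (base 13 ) 40cc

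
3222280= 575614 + 2646666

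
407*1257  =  511599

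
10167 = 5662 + 4505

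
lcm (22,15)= 330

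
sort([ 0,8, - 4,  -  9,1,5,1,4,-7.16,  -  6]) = [ - 9, - 7.16, - 6,-4, 0,1 , 1, 4,  5, 8 ] 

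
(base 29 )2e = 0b1001000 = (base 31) 2A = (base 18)40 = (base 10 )72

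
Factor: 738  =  2^1*3^2 * 41^1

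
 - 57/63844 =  - 57/63844 = - 0.00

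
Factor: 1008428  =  2^2*59^1 * 4273^1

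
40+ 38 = 78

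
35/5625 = 7/1125 = 0.01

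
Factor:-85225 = -5^2 * 7^1*487^1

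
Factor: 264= 2^3*3^1*11^1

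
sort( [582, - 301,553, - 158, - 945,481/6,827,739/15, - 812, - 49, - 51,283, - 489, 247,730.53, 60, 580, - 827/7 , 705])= [ - 945, - 812,-489, - 301, - 158,- 827/7, - 51, - 49,739/15,60,  481/6,247,283, 553,580,582,705,  730.53,827 ]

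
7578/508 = 3789/254 = 14.92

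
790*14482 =11440780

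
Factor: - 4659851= - 7^2*61^1*1559^1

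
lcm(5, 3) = 15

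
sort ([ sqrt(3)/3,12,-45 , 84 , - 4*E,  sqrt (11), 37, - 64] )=[ - 64, - 45 ,-4*E,sqrt(3)/3 , sqrt(11 ),12,  37, 84 ]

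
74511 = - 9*( - 8279) 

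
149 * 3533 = 526417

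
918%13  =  8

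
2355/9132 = 785/3044 = 0.26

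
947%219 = 71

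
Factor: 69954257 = 19^1*269^1 * 13687^1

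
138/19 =138/19  =  7.26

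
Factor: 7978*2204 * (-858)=  -  15086653296 = -2^4*3^1 * 11^1*13^1*19^1*29^1*3989^1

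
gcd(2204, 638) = 58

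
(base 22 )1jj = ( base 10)921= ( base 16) 399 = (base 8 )1631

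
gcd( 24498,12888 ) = 18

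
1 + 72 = 73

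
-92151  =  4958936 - 5051087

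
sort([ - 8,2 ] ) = [ - 8,2]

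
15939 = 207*77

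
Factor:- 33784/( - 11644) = 206/71 = 2^1 * 71^( - 1) * 103^1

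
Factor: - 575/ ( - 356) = 2^( - 2)*5^2*23^1 * 89^( - 1 )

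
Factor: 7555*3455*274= 2^1  *  5^2*137^1  *  691^1 * 1511^1= 7152091850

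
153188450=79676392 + 73512058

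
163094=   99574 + 63520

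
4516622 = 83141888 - 78625266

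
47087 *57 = 2683959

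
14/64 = 7/32 = 0.22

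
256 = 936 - 680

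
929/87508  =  929/87508 = 0.01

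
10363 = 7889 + 2474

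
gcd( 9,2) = 1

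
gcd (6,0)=6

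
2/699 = 2/699 = 0.00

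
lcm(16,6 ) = 48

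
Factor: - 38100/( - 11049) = 2^2*5^2*29^ (-1 ) = 100/29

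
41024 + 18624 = 59648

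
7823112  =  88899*88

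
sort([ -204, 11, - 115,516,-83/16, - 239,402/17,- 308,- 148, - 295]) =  [ - 308, - 295, - 239, - 204, - 148, -115, -83/16,11,402/17,516 ]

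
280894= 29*9686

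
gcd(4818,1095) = 219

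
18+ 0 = 18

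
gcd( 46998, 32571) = 63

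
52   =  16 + 36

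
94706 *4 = 378824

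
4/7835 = 4/7835 = 0.00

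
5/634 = 5/634 = 0.01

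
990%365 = 260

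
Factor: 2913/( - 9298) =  - 2^(-1) * 3^1*971^1*4649^(-1 ) 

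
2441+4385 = 6826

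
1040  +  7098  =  8138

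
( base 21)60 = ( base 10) 126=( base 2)1111110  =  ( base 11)105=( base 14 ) 90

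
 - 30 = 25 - 55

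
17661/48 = 367 + 15/16 = 367.94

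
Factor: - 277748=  - 2^2*23^1*3019^1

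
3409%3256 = 153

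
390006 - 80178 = 309828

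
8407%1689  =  1651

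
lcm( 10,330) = 330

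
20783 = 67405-46622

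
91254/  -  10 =- 9126 + 3/5 = - 9125.40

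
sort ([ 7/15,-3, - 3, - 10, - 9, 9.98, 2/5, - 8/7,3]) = [ - 10 , - 9,-3, - 3, - 8/7 , 2/5,7/15, 3, 9.98]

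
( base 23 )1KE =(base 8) 1753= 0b1111101011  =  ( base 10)1003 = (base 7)2632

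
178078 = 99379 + 78699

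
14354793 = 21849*657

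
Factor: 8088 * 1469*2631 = 31259626632=2^3*3^2*13^1*113^1*337^1 * 877^1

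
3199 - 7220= - 4021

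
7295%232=103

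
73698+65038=138736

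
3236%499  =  242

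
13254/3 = 4418=4418.00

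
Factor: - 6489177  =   - 3^1 *2163059^1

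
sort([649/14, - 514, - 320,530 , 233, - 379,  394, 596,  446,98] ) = [ - 514, - 379 , - 320,649/14, 98,233,394, 446 , 530, 596 ] 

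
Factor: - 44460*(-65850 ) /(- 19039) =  - 2^3 * 3^3 * 5^3 * 13^1*19^1 * 79^( - 1) * 241^( - 1)*439^1  =  - 2927691000/19039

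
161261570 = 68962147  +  92299423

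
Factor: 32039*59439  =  1904366121=3^1 * 7^1*23^1 * 199^1 *19813^1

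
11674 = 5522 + 6152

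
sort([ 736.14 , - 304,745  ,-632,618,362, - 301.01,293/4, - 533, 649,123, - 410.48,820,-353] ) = [ - 632, - 533,-410.48, - 353, - 304, - 301.01,293/4 , 123,362, 618, 649,736.14,745,820] 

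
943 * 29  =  27347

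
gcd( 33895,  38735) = 5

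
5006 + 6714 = 11720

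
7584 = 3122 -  - 4462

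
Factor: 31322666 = 2^1*15661333^1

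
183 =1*183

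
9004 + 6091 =15095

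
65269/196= 333  +  1/196 = 333.01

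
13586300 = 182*74650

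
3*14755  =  44265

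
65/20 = 3 + 1/4 = 3.25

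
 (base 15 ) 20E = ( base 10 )464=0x1D0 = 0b111010000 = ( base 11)392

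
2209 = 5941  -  3732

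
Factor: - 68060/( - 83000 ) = 2^ (- 1 )*5^ ( - 2)*41^1 =41/50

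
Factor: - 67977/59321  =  -3^2*7^1*13^1*83^1*137^( - 1)*433^( - 1 ) 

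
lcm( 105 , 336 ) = 1680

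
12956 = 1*12956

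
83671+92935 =176606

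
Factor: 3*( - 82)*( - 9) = 2^1*3^3 * 41^1 =2214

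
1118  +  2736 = 3854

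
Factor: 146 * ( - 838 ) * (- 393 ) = 48082764 = 2^2*3^1*73^1*131^1*419^1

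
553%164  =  61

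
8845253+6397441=15242694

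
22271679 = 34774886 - 12503207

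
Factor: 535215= 3^1*5^1*31^1*1151^1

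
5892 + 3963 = 9855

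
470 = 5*94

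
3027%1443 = 141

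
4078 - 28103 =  - 24025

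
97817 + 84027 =181844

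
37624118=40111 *938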